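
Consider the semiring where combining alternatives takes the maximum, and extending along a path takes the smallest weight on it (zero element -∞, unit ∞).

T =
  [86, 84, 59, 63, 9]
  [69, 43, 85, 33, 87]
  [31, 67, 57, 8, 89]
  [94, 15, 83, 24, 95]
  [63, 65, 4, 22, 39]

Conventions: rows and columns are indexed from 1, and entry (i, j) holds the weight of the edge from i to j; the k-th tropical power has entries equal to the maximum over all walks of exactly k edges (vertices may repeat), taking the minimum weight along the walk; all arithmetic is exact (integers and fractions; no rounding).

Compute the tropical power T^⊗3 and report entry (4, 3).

T^⊗2:
  [86, 84, 84, 63, 84]
  [69, 69, 59, 63, 85]
  [67, 65, 67, 33, 67]
  [86, 84, 59, 63, 83]
  [65, 63, 65, 63, 65]
T^⊗3:
  [86, 84, 84, 63, 84]
  [69, 69, 69, 63, 69]
  [67, 67, 65, 63, 67]
  [86, 84, 84, 63, 84]
  [65, 65, 63, 63, 65]
Key observation: the optimum is the walk 4->1->2->3, with weight 94 min 84 min 85 = 84.
Optimal value attained by: walk 4->1->2->3.
Answer: (T^⊗3)[4][3] = 84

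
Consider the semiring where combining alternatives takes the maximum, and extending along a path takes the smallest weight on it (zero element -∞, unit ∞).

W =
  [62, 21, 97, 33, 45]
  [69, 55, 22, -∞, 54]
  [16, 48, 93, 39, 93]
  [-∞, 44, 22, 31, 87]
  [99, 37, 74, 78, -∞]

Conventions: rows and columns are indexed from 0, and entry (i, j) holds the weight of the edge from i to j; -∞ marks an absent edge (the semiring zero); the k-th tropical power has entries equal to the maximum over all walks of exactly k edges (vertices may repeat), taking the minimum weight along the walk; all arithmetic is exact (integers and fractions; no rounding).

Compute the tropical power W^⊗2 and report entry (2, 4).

W^⊗2:
  [62, 48, 93, 45, 93]
  [62, 55, 69, 54, 54]
  [93, 48, 93, 78, 93]
  [87, 44, 74, 78, 44]
  [62, 48, 97, 39, 78]
Key observation: the optimum is the walk 2->2->4, with weight 93 min 93 = 93.
Optimal value attained by: walk 2->2->4.
Answer: (W^⊗2)[2][4] = 93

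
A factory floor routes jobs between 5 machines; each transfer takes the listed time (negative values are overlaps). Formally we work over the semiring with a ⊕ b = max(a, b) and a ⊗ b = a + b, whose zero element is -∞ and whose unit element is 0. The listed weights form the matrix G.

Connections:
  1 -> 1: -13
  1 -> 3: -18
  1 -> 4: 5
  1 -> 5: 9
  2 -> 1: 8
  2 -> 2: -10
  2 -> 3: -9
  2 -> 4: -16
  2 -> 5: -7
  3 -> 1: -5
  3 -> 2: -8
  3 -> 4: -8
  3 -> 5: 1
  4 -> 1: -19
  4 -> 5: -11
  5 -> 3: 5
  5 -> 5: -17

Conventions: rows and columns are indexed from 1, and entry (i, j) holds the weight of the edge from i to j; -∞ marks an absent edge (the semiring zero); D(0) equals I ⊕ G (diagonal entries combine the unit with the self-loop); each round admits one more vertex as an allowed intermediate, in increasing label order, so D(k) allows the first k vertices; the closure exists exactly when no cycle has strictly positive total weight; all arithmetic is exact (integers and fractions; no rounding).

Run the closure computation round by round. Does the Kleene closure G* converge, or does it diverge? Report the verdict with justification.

D(0):
  [0, -∞, -18, 5, 9]
  [8, 0, -9, -16, -7]
  [-5, -8, 0, -8, 1]
  [-19, -∞, -∞, 0, -11]
  [-∞, -∞, 5, -∞, 0]
D(1):
  [0, -∞, -18, 5, 9]
  [8, 0, -9, 13, 17]
  [-5, -8, 0, 0, 4]
  [-19, -∞, -37, 0, -10]
  [-∞, -∞, 5, -∞, 0]
D(2):
  [0, -∞, -18, 5, 9]
  [8, 0, -9, 13, 17]
  [0, -8, 0, 5, 9]
  [-19, -∞, -37, 0, -10]
  [-∞, -∞, 5, -∞, 0]
Detection: at round 3, diagonal entry (5, 5) turns strictly positive.
Key observation: the cycle 5->3->1->5 has total weight 5 + (-5) + 9, which is strictly positive.
Answer: DIVERGES — positive cycle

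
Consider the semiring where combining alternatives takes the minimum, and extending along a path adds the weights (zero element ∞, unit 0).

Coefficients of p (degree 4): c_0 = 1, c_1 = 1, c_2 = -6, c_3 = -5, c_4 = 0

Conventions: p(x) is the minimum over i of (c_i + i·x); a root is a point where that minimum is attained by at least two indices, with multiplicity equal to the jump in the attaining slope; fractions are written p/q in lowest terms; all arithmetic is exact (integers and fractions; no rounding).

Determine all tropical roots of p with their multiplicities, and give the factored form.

hull edge (i=0, c=1) to (i=2, c=-6): slope -7/2, span 2
hull edge (i=2, c=-6) to (i=3, c=-5): slope 1, span 1
hull edge (i=3, c=-5) to (i=4, c=0): slope 5, span 1
Factored form: p(x) = 0 ⊗ (x ⊕ (-5)) ⊗ (x ⊕ (-1)) ⊗ (x ⊕ 7/2) ⊗ (x ⊕ 7/2)
Answer: roots = -5 (mult 1), -1 (mult 1), 7/2 (mult 2)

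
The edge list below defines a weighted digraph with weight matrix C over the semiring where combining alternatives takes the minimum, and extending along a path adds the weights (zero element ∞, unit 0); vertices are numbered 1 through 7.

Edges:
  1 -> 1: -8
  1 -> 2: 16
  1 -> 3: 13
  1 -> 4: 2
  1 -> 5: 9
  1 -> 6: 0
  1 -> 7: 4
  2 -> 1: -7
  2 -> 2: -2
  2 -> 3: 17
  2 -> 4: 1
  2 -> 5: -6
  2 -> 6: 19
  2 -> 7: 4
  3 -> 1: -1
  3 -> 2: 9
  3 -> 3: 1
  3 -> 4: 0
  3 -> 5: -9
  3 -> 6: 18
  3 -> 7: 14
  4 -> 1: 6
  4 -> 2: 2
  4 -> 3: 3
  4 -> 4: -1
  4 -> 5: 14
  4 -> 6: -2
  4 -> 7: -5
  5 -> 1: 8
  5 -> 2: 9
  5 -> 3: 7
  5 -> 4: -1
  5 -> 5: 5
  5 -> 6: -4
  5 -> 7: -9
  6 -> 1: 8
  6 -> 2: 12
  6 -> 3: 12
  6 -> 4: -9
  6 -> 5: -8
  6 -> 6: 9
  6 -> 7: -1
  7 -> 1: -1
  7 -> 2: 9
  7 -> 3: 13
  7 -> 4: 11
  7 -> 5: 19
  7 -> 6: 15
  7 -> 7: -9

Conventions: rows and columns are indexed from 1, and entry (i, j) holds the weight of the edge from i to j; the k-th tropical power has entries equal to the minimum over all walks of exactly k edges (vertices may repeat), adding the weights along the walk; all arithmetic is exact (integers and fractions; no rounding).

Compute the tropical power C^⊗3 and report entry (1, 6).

C^⊗2:
  [-16, 4, 5, -9, -8, -8, -5]
  [-15, -4, 1, -7, -8, -10, -15]
  [-9, 0, -2, -10, -8, -13, -18]
  [-6, 0, 2, -11, -10, -3, -14]
  [-10, 0, 2, -13, -12, -3, -18]
  [-3, -7, -6, -10, -3, -12, -17]
  [-10, 0, 4, 1, 3, -1, -18]
C^⊗3:
  [-24, -7, -6, -17, -16, -16, -17]
  [-23, -6, -4, -19, -18, -15, -24]
  [-19, -9, -7, -22, -21, -12, -27]
  [-15, -9, -8, -12, -11, -14, -23]
  [-19, -11, -10, -14, -11, -16, -27]
  [-18, -9, -7, -21, -20, -12, -26]
  [-19, -9, -5, -10, -9, -10, -27]
Key observation: the optimum is the walk 1->1->1->6, with weight (-8) + (-8) + 0 = -16.
Optimal value attained by: walk 1->1->1->6.
Answer: (C^⊗3)[1][6] = -16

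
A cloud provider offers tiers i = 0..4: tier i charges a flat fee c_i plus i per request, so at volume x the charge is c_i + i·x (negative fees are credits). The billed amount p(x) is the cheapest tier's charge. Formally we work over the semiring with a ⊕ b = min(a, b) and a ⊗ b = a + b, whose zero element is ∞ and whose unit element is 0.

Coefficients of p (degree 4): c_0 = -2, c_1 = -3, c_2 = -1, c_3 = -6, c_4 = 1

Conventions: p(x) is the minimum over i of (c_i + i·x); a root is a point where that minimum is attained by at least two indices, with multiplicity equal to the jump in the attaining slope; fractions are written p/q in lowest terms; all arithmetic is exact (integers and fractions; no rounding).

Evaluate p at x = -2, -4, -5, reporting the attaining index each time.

p(-2) = min(-2+0·(-2)=-2, -3+1·(-2)=-5, -1+2·(-2)=-5, -6+3·(-2)=-12, 1+4·(-2)=-7) = -12 (attained by i=3)
p(-4) = min(-2+0·(-4)=-2, -3+1·(-4)=-7, -1+2·(-4)=-9, -6+3·(-4)=-18, 1+4·(-4)=-15) = -18 (attained by i=3)
p(-5) = min(-2+0·(-5)=-2, -3+1·(-5)=-8, -1+2·(-5)=-11, -6+3·(-5)=-21, 1+4·(-5)=-19) = -21 (attained by i=3)
Answer: p(-2) = -12; p(-4) = -18; p(-5) = -21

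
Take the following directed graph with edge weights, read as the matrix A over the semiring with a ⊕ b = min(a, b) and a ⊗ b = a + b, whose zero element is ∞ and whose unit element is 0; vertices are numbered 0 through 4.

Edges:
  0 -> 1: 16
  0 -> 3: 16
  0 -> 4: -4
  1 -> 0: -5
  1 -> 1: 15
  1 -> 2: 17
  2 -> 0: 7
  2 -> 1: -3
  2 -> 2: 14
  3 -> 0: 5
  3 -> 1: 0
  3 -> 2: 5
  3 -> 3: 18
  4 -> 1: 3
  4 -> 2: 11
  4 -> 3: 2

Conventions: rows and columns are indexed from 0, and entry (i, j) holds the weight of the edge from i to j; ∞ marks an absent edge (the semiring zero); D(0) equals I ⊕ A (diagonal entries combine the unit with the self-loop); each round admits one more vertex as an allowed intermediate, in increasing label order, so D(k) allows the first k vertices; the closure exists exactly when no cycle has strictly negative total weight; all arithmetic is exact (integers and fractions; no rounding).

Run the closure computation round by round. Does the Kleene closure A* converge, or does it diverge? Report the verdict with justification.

D(0):
  [0, 16, ∞, 16, -4]
  [-5, 0, 17, ∞, ∞]
  [7, -3, 0, ∞, ∞]
  [5, 0, 5, 0, ∞]
  [∞, 3, 11, 2, 0]
D(1):
  [0, 16, ∞, 16, -4]
  [-5, 0, 17, 11, -9]
  [7, -3, 0, 23, 3]
  [5, 0, 5, 0, 1]
  [∞, 3, 11, 2, 0]
Detection: at round 2, diagonal entry (4, 4) turns strictly negative.
Key observation: the cycle 4->1->0->4 has total weight 3 + (-5) + (-4), which is strictly negative.
Answer: DIVERGES — negative cycle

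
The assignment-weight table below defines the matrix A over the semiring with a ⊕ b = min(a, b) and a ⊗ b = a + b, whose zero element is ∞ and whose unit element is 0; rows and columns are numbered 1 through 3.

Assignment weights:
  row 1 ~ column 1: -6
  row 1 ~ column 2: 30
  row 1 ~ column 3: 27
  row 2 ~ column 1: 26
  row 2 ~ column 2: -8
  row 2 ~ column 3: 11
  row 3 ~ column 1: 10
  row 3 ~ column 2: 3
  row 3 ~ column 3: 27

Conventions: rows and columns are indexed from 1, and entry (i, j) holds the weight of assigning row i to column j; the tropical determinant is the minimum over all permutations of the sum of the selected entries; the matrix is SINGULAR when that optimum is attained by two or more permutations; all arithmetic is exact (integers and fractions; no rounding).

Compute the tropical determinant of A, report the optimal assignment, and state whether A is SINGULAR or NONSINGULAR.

σ = (1, 2, 3): (-6) + (-8) + 27 = 13
σ = (1, 3, 2): (-6) + 11 + 3 = 8
σ = (2, 1, 3): 30 + 26 + 27 = 83
σ = (2, 3, 1): 30 + 11 + 10 = 51
σ = (3, 1, 2): 27 + 26 + 3 = 56
σ = (3, 2, 1): 27 + (-8) + 10 = 29
Optimal value attained by: σ = (1, 3, 2).
Answer: det⊕(A) = 8; verdict: NONSINGULAR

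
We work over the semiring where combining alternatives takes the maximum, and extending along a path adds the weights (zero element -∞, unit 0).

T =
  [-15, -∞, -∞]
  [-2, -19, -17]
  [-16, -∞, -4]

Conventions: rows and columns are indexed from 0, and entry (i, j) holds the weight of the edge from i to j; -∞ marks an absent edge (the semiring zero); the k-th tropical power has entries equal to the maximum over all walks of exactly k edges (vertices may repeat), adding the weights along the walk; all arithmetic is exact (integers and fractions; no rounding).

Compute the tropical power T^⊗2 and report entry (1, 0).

T^⊗2:
  [-30, -∞, -∞]
  [-17, -38, -21]
  [-20, -∞, -8]
Key observation: the optimum is the walk 1->0->0, with weight (-2) + (-15) = -17.
Optimal value attained by: walk 1->0->0.
Answer: (T^⊗2)[1][0] = -17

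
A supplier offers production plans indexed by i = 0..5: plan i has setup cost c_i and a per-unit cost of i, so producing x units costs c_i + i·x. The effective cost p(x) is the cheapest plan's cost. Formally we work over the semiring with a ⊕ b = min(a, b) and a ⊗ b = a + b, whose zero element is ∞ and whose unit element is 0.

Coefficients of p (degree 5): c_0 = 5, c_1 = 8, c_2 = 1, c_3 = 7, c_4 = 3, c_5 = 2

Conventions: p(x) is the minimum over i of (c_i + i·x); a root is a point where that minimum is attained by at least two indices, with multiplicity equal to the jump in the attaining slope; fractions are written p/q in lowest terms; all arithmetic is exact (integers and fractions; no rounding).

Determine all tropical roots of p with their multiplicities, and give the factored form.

hull edge (i=0, c=5) to (i=2, c=1): slope -2, span 2
hull edge (i=2, c=1) to (i=5, c=2): slope 1/3, span 3
Factored form: p(x) = 2 ⊗ (x ⊕ (-1/3)) ⊗ (x ⊕ (-1/3)) ⊗ (x ⊕ (-1/3)) ⊗ (x ⊕ 2) ⊗ (x ⊕ 2)
Answer: roots = -1/3 (mult 3), 2 (mult 2)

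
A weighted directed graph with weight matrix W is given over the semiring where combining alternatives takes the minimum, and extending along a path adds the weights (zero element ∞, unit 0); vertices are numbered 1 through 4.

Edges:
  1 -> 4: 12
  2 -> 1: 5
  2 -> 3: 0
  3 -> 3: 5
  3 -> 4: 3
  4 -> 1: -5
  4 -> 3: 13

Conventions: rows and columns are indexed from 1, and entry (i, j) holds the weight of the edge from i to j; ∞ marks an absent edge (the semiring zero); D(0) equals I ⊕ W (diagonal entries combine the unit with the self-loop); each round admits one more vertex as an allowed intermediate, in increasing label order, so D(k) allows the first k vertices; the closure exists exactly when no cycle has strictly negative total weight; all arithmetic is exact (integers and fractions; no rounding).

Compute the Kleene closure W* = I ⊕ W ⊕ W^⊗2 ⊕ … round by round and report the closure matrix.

D(0):
  [0, ∞, ∞, 12]
  [5, 0, 0, ∞]
  [∞, ∞, 0, 3]
  [-5, ∞, 13, 0]
D(1):
  [0, ∞, ∞, 12]
  [5, 0, 0, 17]
  [∞, ∞, 0, 3]
  [-5, ∞, 13, 0]
D(2):
  [0, ∞, ∞, 12]
  [5, 0, 0, 17]
  [∞, ∞, 0, 3]
  [-5, ∞, 13, 0]
D(3):
  [0, ∞, ∞, 12]
  [5, 0, 0, 3]
  [∞, ∞, 0, 3]
  [-5, ∞, 13, 0]
D(4):
  [0, ∞, 25, 12]
  [-2, 0, 0, 3]
  [-2, ∞, 0, 3]
  [-5, ∞, 13, 0]
Answer: W* = [[0, ∞, 25, 12], [-2, 0, 0, 3], [-2, ∞, 0, 3], [-5, ∞, 13, 0]]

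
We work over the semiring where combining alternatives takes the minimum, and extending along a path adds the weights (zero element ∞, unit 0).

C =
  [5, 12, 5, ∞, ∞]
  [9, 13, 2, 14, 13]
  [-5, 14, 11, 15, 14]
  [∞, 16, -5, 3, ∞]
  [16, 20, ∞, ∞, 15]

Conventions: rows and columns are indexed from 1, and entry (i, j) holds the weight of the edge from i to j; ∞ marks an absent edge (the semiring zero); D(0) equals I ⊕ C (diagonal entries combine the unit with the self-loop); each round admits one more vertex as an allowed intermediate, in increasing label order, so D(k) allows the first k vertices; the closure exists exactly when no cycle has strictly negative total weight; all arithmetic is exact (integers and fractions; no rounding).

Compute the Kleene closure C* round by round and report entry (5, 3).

D(0):
  [0, 12, 5, ∞, ∞]
  [9, 0, 2, 14, 13]
  [-5, 14, 0, 15, 14]
  [∞, 16, -5, 0, ∞]
  [16, 20, ∞, ∞, 0]
D(1):
  [0, 12, 5, ∞, ∞]
  [9, 0, 2, 14, 13]
  [-5, 7, 0, 15, 14]
  [∞, 16, -5, 0, ∞]
  [16, 20, 21, ∞, 0]
D(2):
  [0, 12, 5, 26, 25]
  [9, 0, 2, 14, 13]
  [-5, 7, 0, 15, 14]
  [25, 16, -5, 0, 29]
  [16, 20, 21, 34, 0]
D(3):
  [0, 12, 5, 20, 19]
  [-3, 0, 2, 14, 13]
  [-5, 7, 0, 15, 14]
  [-10, 2, -5, 0, 9]
  [16, 20, 21, 34, 0]
D(4):
  [0, 12, 5, 20, 19]
  [-3, 0, 2, 14, 13]
  [-5, 7, 0, 15, 14]
  [-10, 2, -5, 0, 9]
  [16, 20, 21, 34, 0]
D(5):
  [0, 12, 5, 20, 19]
  [-3, 0, 2, 14, 13]
  [-5, 7, 0, 15, 14]
  [-10, 2, -5, 0, 9]
  [16, 20, 21, 34, 0]
Answer: C*[5][3] = 21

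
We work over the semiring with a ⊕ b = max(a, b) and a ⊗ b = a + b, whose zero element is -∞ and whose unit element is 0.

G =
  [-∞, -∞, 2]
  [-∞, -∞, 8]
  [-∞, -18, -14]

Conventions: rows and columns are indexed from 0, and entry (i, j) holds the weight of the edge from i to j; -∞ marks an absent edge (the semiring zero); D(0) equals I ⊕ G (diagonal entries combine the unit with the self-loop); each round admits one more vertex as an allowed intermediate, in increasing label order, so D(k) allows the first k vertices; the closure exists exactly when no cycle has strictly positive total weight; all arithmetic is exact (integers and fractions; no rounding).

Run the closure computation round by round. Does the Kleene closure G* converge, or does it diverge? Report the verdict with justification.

D(0):
  [0, -∞, 2]
  [-∞, 0, 8]
  [-∞, -18, 0]
D(1):
  [0, -∞, 2]
  [-∞, 0, 8]
  [-∞, -18, 0]
D(2):
  [0, -∞, 2]
  [-∞, 0, 8]
  [-∞, -18, 0]
D(3):
  [0, -16, 2]
  [-∞, 0, 8]
  [-∞, -18, 0]
Key observation: every diagonal entry stays at the unit through all rounds, so no improving cycle exists.
Answer: CONVERGES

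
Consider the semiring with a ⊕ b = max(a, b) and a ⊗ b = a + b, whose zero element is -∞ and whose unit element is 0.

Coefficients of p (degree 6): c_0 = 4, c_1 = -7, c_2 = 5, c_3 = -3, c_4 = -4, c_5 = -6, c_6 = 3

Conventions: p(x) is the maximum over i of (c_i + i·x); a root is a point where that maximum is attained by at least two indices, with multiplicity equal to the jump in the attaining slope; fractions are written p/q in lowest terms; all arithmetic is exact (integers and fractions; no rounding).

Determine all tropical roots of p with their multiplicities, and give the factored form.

hull edge (i=0, c=4) to (i=2, c=5): slope 1/2, span 2
hull edge (i=2, c=5) to (i=6, c=3): slope -1/2, span 4
Factored form: p(x) = 3 ⊗ (x ⊕ (-1/2)) ⊗ (x ⊕ (-1/2)) ⊗ (x ⊕ 1/2) ⊗ (x ⊕ 1/2) ⊗ (x ⊕ 1/2) ⊗ (x ⊕ 1/2)
Answer: roots = -1/2 (mult 2), 1/2 (mult 4)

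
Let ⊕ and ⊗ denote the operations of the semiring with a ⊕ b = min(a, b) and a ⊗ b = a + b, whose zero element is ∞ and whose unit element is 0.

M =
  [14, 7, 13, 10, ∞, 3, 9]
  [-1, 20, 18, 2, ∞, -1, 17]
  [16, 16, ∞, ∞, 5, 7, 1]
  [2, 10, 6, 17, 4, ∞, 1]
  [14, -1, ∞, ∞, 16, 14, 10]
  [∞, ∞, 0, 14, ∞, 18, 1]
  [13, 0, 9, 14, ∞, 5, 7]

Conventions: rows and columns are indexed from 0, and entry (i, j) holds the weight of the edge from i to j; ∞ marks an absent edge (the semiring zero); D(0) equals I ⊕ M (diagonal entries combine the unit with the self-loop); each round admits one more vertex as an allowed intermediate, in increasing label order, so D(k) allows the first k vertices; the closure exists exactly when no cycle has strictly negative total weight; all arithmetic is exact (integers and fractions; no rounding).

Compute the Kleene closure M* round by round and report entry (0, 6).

D(0):
  [0, 7, 13, 10, ∞, 3, 9]
  [-1, 0, 18, 2, ∞, -1, 17]
  [16, 16, 0, ∞, 5, 7, 1]
  [2, 10, 6, 0, 4, ∞, 1]
  [14, -1, ∞, ∞, 0, 14, 10]
  [∞, ∞, 0, 14, ∞, 0, 1]
  [13, 0, 9, 14, ∞, 5, 0]
D(1):
  [0, 7, 13, 10, ∞, 3, 9]
  [-1, 0, 12, 2, ∞, -1, 8]
  [16, 16, 0, 26, 5, 7, 1]
  [2, 9, 6, 0, 4, 5, 1]
  [14, -1, 27, 24, 0, 14, 10]
  [∞, ∞, 0, 14, ∞, 0, 1]
  [13, 0, 9, 14, ∞, 5, 0]
D(2):
  [0, 7, 13, 9, ∞, 3, 9]
  [-1, 0, 12, 2, ∞, -1, 8]
  [15, 16, 0, 18, 5, 7, 1]
  [2, 9, 6, 0, 4, 5, 1]
  [-2, -1, 11, 1, 0, -2, 7]
  [∞, ∞, 0, 14, ∞, 0, 1]
  [-1, 0, 9, 2, ∞, -1, 0]
D(3):
  [0, 7, 13, 9, 18, 3, 9]
  [-1, 0, 12, 2, 17, -1, 8]
  [15, 16, 0, 18, 5, 7, 1]
  [2, 9, 6, 0, 4, 5, 1]
  [-2, -1, 11, 1, 0, -2, 7]
  [15, 16, 0, 14, 5, 0, 1]
  [-1, 0, 9, 2, 14, -1, 0]
D(4):
  [0, 7, 13, 9, 13, 3, 9]
  [-1, 0, 8, 2, 6, -1, 3]
  [15, 16, 0, 18, 5, 7, 1]
  [2, 9, 6, 0, 4, 5, 1]
  [-2, -1, 7, 1, 0, -2, 2]
  [15, 16, 0, 14, 5, 0, 1]
  [-1, 0, 8, 2, 6, -1, 0]
D(5):
  [0, 7, 13, 9, 13, 3, 9]
  [-1, 0, 8, 2, 6, -1, 3]
  [3, 4, 0, 6, 5, 3, 1]
  [2, 3, 6, 0, 4, 2, 1]
  [-2, -1, 7, 1, 0, -2, 2]
  [3, 4, 0, 6, 5, 0, 1]
  [-1, 0, 8, 2, 6, -1, 0]
D(6):
  [0, 7, 3, 9, 8, 3, 4]
  [-1, 0, -1, 2, 4, -1, 0]
  [3, 4, 0, 6, 5, 3, 1]
  [2, 3, 2, 0, 4, 2, 1]
  [-2, -1, -2, 1, 0, -2, -1]
  [3, 4, 0, 6, 5, 0, 1]
  [-1, 0, -1, 2, 4, -1, 0]
D(7):
  [0, 4, 3, 6, 8, 3, 4]
  [-1, 0, -1, 2, 4, -1, 0]
  [0, 1, 0, 3, 5, 0, 1]
  [0, 1, 0, 0, 4, 0, 1]
  [-2, -1, -2, 1, 0, -2, -1]
  [0, 1, 0, 3, 5, 0, 1]
  [-1, 0, -1, 2, 4, -1, 0]
Answer: M*[0][6] = 4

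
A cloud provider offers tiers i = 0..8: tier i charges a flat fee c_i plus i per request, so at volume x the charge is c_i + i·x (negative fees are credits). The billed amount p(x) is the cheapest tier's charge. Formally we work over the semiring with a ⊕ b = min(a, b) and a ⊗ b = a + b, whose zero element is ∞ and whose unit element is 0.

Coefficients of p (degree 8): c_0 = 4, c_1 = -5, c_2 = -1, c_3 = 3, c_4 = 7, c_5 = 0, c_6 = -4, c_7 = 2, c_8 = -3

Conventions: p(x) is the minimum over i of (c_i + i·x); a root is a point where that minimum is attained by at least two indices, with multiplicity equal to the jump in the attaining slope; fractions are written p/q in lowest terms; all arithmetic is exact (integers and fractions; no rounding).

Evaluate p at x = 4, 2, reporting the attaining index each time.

p(4) = min(4+0·4=4, -5+1·4=-1, -1+2·4=7, 3+3·4=15, 7+4·4=23, 0+5·4=20, -4+6·4=20, 2+7·4=30, -3+8·4=29) = -1 (attained by i=1)
p(2) = min(4+0·2=4, -5+1·2=-3, -1+2·2=3, 3+3·2=9, 7+4·2=15, 0+5·2=10, -4+6·2=8, 2+7·2=16, -3+8·2=13) = -3 (attained by i=1)
Answer: p(4) = -1; p(2) = -3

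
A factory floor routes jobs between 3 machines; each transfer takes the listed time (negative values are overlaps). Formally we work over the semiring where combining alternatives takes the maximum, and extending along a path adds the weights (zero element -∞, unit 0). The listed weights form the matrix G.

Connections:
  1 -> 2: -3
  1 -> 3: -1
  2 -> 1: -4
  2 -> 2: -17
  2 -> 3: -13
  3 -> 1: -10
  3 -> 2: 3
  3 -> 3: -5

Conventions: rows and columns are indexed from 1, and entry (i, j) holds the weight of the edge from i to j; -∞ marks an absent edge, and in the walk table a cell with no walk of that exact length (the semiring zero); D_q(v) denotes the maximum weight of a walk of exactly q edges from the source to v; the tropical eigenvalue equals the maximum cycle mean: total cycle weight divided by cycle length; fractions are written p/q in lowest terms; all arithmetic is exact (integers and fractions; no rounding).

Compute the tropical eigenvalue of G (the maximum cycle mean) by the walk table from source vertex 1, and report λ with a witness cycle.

q=0: [0, -∞, -∞]
q=1: [-∞, -3, -1]
q=2: [-7, 2, -6]
q=3: [-2, -3, -8]
Optimal cycle mean attained by: cycle 1->3->2->1, total (-1) + 3 + (-4), length 3.
Answer: λ = -2/3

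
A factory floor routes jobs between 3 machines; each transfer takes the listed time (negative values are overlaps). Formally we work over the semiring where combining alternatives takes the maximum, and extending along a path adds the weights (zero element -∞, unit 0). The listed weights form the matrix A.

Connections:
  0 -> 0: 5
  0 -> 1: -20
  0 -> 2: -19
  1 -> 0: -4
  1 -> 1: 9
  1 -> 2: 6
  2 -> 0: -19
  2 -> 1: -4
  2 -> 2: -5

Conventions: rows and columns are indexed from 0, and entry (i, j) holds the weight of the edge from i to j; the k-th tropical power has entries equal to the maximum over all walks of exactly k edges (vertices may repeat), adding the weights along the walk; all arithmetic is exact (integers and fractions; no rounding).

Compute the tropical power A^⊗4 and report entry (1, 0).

A^⊗2:
  [10, -11, -14]
  [5, 18, 15]
  [-8, 5, 2]
A^⊗3:
  [15, -2, -5]
  [14, 27, 24]
  [1, 14, 11]
A^⊗4:
  [20, 7, 4]
  [23, 36, 33]
  [10, 23, 20]
Key observation: the optimum is the walk 1->1->1->1->0, with weight 9 + 9 + 9 + (-4) = 23.
Optimal value attained by: walk 1->1->1->1->0.
Answer: (A^⊗4)[1][0] = 23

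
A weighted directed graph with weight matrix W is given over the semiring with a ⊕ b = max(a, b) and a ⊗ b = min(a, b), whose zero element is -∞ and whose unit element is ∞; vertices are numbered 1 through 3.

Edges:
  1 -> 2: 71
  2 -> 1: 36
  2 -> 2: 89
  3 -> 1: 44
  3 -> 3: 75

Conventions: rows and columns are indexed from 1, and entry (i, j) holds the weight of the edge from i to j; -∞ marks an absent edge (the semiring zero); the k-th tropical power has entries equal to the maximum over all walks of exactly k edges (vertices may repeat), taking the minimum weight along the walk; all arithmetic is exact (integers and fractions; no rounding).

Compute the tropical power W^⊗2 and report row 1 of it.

W^⊗2:
  [36, 71, -∞]
  [36, 89, -∞]
  [44, 44, 75]
Answer: row 1 of W^⊗2 = [36, 71, -∞]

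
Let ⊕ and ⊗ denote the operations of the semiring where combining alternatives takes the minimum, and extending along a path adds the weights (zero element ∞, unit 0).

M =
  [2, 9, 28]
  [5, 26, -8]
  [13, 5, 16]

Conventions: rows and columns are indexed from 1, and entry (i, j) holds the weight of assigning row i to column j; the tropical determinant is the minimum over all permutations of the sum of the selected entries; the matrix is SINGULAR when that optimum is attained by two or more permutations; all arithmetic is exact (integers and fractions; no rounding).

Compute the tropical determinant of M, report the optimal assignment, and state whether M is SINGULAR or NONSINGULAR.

σ = (1, 2, 3): 2 + 26 + 16 = 44
σ = (1, 3, 2): 2 + (-8) + 5 = -1
σ = (2, 1, 3): 9 + 5 + 16 = 30
σ = (2, 3, 1): 9 + (-8) + 13 = 14
σ = (3, 1, 2): 28 + 5 + 5 = 38
σ = (3, 2, 1): 28 + 26 + 13 = 67
Optimal value attained by: σ = (1, 3, 2).
Answer: det⊕(M) = -1; verdict: NONSINGULAR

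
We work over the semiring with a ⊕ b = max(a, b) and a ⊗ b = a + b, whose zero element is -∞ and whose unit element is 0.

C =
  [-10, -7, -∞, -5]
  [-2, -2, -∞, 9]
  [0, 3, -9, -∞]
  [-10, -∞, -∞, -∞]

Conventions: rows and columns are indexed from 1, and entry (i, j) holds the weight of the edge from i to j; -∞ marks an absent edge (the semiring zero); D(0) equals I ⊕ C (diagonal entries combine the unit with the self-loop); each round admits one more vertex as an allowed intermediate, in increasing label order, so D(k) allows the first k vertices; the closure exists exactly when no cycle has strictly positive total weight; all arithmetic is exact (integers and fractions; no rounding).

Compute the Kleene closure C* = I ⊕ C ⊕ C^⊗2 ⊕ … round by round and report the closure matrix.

D(0):
  [0, -7, -∞, -5]
  [-2, 0, -∞, 9]
  [0, 3, 0, -∞]
  [-10, -∞, -∞, 0]
D(1):
  [0, -7, -∞, -5]
  [-2, 0, -∞, 9]
  [0, 3, 0, -5]
  [-10, -17, -∞, 0]
D(2):
  [0, -7, -∞, 2]
  [-2, 0, -∞, 9]
  [1, 3, 0, 12]
  [-10, -17, -∞, 0]
D(3):
  [0, -7, -∞, 2]
  [-2, 0, -∞, 9]
  [1, 3, 0, 12]
  [-10, -17, -∞, 0]
D(4):
  [0, -7, -∞, 2]
  [-1, 0, -∞, 9]
  [2, 3, 0, 12]
  [-10, -17, -∞, 0]
Answer: C* = [[0, -7, -∞, 2], [-1, 0, -∞, 9], [2, 3, 0, 12], [-10, -17, -∞, 0]]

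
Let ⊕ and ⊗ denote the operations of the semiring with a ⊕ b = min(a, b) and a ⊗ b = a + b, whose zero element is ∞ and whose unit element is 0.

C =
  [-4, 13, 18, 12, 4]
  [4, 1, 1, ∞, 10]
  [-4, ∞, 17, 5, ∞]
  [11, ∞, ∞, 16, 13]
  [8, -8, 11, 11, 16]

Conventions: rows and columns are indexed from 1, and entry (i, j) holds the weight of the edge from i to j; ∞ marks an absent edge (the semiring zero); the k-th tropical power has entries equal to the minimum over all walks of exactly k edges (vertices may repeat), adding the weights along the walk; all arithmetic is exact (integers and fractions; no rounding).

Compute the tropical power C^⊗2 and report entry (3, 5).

C^⊗2:
  [-8, -4, 14, 8, 0]
  [-3, 2, 2, 6, 8]
  [-8, 9, 14, 8, 0]
  [7, 5, 24, 23, 15]
  [-4, -7, -7, 16, 2]
Key observation: the optimum is the walk 3->1->5, with weight (-4) + 4 = 0.
Optimal value attained by: walk 3->1->5.
Answer: (C^⊗2)[3][5] = 0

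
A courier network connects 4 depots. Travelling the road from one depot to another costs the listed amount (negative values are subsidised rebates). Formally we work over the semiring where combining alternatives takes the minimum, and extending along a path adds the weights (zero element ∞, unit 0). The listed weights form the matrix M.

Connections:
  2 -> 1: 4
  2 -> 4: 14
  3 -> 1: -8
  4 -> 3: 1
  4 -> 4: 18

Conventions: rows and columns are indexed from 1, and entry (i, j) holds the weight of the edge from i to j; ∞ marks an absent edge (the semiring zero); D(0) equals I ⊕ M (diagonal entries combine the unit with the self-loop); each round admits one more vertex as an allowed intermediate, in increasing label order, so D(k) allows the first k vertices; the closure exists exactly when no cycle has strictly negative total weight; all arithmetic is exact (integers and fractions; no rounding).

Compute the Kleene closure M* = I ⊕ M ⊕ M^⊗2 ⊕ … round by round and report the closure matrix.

D(0):
  [0, ∞, ∞, ∞]
  [4, 0, ∞, 14]
  [-8, ∞, 0, ∞]
  [∞, ∞, 1, 0]
D(1):
  [0, ∞, ∞, ∞]
  [4, 0, ∞, 14]
  [-8, ∞, 0, ∞]
  [∞, ∞, 1, 0]
D(2):
  [0, ∞, ∞, ∞]
  [4, 0, ∞, 14]
  [-8, ∞, 0, ∞]
  [∞, ∞, 1, 0]
D(3):
  [0, ∞, ∞, ∞]
  [4, 0, ∞, 14]
  [-8, ∞, 0, ∞]
  [-7, ∞, 1, 0]
D(4):
  [0, ∞, ∞, ∞]
  [4, 0, 15, 14]
  [-8, ∞, 0, ∞]
  [-7, ∞, 1, 0]
Answer: M* = [[0, ∞, ∞, ∞], [4, 0, 15, 14], [-8, ∞, 0, ∞], [-7, ∞, 1, 0]]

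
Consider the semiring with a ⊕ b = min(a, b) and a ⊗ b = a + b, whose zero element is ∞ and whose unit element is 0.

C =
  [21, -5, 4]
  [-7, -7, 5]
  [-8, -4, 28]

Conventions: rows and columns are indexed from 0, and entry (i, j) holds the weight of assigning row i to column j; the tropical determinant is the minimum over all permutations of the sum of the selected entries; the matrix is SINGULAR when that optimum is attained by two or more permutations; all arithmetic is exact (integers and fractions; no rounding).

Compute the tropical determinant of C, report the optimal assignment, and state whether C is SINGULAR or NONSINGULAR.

σ = (0, 1, 2): 21 + (-7) + 28 = 42
σ = (0, 2, 1): 21 + 5 + (-4) = 22
σ = (1, 0, 2): (-5) + (-7) + 28 = 16
σ = (1, 2, 0): (-5) + 5 + (-8) = -8
σ = (2, 0, 1): 4 + (-7) + (-4) = -7
σ = (2, 1, 0): 4 + (-7) + (-8) = -11
Optimal value attained by: σ = (2, 1, 0).
Answer: det⊕(C) = -11; verdict: NONSINGULAR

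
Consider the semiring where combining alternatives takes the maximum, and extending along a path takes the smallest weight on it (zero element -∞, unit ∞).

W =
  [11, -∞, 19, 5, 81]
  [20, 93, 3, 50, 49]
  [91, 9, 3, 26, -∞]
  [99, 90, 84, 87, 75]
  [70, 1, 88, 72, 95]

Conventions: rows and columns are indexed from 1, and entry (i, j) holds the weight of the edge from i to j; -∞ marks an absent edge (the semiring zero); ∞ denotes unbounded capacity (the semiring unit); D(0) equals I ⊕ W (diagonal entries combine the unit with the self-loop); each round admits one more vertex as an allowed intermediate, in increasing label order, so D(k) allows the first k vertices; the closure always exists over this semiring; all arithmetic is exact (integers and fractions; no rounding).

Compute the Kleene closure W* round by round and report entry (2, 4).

D(0):
  [∞, -∞, 19, 5, 81]
  [20, ∞, 3, 50, 49]
  [91, 9, ∞, 26, -∞]
  [99, 90, 84, ∞, 75]
  [70, 1, 88, 72, ∞]
D(1):
  [∞, -∞, 19, 5, 81]
  [20, ∞, 19, 50, 49]
  [91, 9, ∞, 26, 81]
  [99, 90, 84, ∞, 81]
  [70, 1, 88, 72, ∞]
D(2):
  [∞, -∞, 19, 5, 81]
  [20, ∞, 19, 50, 49]
  [91, 9, ∞, 26, 81]
  [99, 90, 84, ∞, 81]
  [70, 1, 88, 72, ∞]
D(3):
  [∞, 9, 19, 19, 81]
  [20, ∞, 19, 50, 49]
  [91, 9, ∞, 26, 81]
  [99, 90, 84, ∞, 81]
  [88, 9, 88, 72, ∞]
D(4):
  [∞, 19, 19, 19, 81]
  [50, ∞, 50, 50, 50]
  [91, 26, ∞, 26, 81]
  [99, 90, 84, ∞, 81]
  [88, 72, 88, 72, ∞]
D(5):
  [∞, 72, 81, 72, 81]
  [50, ∞, 50, 50, 50]
  [91, 72, ∞, 72, 81]
  [99, 90, 84, ∞, 81]
  [88, 72, 88, 72, ∞]
Answer: W*[2][4] = 50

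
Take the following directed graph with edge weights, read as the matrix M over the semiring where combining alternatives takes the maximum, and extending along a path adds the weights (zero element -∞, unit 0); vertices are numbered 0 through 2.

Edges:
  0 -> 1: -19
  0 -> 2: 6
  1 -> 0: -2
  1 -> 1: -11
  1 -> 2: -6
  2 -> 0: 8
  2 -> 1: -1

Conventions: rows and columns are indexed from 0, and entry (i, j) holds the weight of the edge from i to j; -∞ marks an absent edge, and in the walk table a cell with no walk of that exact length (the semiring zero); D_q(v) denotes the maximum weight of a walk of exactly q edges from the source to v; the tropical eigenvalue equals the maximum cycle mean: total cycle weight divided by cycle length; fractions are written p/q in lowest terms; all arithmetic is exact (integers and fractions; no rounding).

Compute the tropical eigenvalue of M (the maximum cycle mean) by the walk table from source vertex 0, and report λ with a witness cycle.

q=0: [0, -∞, -∞]
q=1: [-∞, -19, 6]
q=2: [14, 5, -25]
q=3: [3, -5, 20]
Optimal cycle mean attained by: cycle 0->2->0, total 6 + 8, length 2.
Answer: λ = 7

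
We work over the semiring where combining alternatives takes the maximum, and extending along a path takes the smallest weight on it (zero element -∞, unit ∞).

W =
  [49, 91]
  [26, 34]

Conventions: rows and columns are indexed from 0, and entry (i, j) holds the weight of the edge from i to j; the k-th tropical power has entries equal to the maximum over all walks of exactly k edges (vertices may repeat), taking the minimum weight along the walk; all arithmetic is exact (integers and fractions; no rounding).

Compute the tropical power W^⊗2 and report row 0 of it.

W^⊗2:
  [49, 49]
  [26, 34]
Answer: row 0 of W^⊗2 = [49, 49]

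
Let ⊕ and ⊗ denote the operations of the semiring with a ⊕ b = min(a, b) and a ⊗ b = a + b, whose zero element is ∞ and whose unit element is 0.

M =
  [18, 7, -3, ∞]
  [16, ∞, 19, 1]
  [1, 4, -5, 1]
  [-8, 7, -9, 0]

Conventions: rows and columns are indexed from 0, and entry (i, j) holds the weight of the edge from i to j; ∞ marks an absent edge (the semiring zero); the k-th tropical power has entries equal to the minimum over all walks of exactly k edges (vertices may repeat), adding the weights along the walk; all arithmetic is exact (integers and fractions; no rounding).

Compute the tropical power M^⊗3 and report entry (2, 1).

M^⊗2:
  [-2, 1, -8, -2]
  [-7, 8, -8, 1]
  [-7, -1, -10, -4]
  [-8, -5, -14, -8]
M^⊗3:
  [-10, -4, -13, -7]
  [-7, -4, -13, -7]
  [-12, -6, -15, -9]
  [-16, -10, -19, -13]
Key observation: the optimum is the walk 2->2->2->1, with weight (-5) + (-5) + 4 = -6.
Optimal value attained by: walk 2->2->2->1.
Answer: (M^⊗3)[2][1] = -6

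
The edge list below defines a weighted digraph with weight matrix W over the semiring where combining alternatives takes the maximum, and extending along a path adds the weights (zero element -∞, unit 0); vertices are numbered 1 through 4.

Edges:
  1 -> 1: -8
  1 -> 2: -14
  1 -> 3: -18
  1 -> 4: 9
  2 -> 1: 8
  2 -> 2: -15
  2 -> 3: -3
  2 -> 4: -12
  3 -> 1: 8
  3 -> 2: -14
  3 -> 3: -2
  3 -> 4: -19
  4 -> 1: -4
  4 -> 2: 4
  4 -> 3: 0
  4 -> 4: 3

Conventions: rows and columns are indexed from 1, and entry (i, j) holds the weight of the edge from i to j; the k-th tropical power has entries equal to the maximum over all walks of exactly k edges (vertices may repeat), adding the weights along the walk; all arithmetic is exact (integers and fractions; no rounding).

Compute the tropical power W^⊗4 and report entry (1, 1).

W^⊗2:
  [5, 13, 9, 12]
  [5, -6, -5, 17]
  [6, -6, -4, 17]
  [12, 7, 3, 6]
W^⊗3:
  [21, 16, 12, 15]
  [13, 21, 17, 20]
  [13, 21, 17, 20]
  [15, 10, 6, 21]
W^⊗4:
  [24, 19, 15, 30]
  [29, 24, 20, 23]
  [29, 24, 20, 23]
  [18, 25, 21, 24]
Key observation: the optimum is the walk 1->4->4->2->1, with weight 9 + 3 + 4 + 8 = 24.
Optimal value attained by: walk 1->4->4->2->1.
Answer: (W^⊗4)[1][1] = 24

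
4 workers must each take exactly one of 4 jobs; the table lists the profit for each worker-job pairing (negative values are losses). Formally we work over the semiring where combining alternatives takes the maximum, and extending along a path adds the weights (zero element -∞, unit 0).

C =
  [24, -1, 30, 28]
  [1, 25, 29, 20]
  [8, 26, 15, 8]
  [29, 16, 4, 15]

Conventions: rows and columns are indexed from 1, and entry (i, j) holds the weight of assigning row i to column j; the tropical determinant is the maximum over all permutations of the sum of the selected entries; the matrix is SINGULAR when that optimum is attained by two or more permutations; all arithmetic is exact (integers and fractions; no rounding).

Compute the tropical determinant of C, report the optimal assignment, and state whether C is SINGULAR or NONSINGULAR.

σ = (1, 2, 3, 4): 24 + 25 + 15 + 15 = 79
σ = (1, 2, 4, 3): 24 + 25 + 8 + 4 = 61
σ = (1, 3, 2, 4): 24 + 29 + 26 + 15 = 94
σ = (1, 3, 4, 2): 24 + 29 + 8 + 16 = 77
σ = (1, 4, 2, 3): 24 + 20 + 26 + 4 = 74
σ = (1, 4, 3, 2): 24 + 20 + 15 + 16 = 75
σ = (2, 1, 3, 4): (-1) + 1 + 15 + 15 = 30
σ = (2, 1, 4, 3): (-1) + 1 + 8 + 4 = 12
σ = (2, 3, 1, 4): (-1) + 29 + 8 + 15 = 51
σ = (2, 3, 4, 1): (-1) + 29 + 8 + 29 = 65
σ = (2, 4, 1, 3): (-1) + 20 + 8 + 4 = 31
σ = (2, 4, 3, 1): (-1) + 20 + 15 + 29 = 63
σ = (3, 1, 2, 4): 30 + 1 + 26 + 15 = 72
σ = (3, 1, 4, 2): 30 + 1 + 8 + 16 = 55
σ = (3, 2, 1, 4): 30 + 25 + 8 + 15 = 78
σ = (3, 2, 4, 1): 30 + 25 + 8 + 29 = 92
σ = (3, 4, 1, 2): 30 + 20 + 8 + 16 = 74
σ = (3, 4, 2, 1): 30 + 20 + 26 + 29 = 105
σ = (4, 1, 2, 3): 28 + 1 + 26 + 4 = 59
σ = (4, 1, 3, 2): 28 + 1 + 15 + 16 = 60
σ = (4, 2, 1, 3): 28 + 25 + 8 + 4 = 65
σ = (4, 2, 3, 1): 28 + 25 + 15 + 29 = 97
σ = (4, 3, 1, 2): 28 + 29 + 8 + 16 = 81
σ = (4, 3, 2, 1): 28 + 29 + 26 + 29 = 112
Optimal value attained by: σ = (4, 3, 2, 1).
Answer: det⊕(C) = 112; verdict: NONSINGULAR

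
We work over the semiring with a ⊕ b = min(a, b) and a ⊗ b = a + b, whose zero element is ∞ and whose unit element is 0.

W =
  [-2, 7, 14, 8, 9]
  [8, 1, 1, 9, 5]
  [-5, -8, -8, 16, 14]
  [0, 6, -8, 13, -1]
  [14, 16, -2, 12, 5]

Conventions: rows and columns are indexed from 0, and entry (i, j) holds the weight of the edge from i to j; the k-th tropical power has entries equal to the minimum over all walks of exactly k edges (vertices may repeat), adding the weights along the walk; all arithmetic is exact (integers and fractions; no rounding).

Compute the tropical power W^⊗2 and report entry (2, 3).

W^⊗2:
  [-4, 5, 0, 6, 7]
  [-4, -7, -7, 10, 6]
  [-13, -16, -16, 1, -3]
  [-13, -16, -16, 8, 4]
  [-7, -10, -10, 14, 10]
Key observation: the optimum is the walk 2->1->3, with weight (-8) + 9 = 1.
Optimal value attained by: walk 2->1->3.
Answer: (W^⊗2)[2][3] = 1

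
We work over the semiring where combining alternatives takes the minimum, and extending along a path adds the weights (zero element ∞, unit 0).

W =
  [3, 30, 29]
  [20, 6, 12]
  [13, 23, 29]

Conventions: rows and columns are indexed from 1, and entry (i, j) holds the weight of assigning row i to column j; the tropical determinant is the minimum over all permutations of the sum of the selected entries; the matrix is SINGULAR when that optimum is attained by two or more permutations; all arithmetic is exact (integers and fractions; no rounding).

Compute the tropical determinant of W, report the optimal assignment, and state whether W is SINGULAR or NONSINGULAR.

σ = (1, 2, 3): 3 + 6 + 29 = 38
σ = (1, 3, 2): 3 + 12 + 23 = 38
σ = (2, 1, 3): 30 + 20 + 29 = 79
σ = (2, 3, 1): 30 + 12 + 13 = 55
σ = (3, 1, 2): 29 + 20 + 23 = 72
σ = (3, 2, 1): 29 + 6 + 13 = 48
Optimal value attained by: σ = (1, 2, 3).
Answer: det⊕(W) = 38; verdict: SINGULAR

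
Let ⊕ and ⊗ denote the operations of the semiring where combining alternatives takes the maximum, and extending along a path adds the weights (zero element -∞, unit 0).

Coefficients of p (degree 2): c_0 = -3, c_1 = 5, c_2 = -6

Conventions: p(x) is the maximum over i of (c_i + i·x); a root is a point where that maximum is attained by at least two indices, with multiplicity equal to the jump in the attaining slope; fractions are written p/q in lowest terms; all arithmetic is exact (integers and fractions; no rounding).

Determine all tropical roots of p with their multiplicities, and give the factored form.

hull edge (i=0, c=-3) to (i=1, c=5): slope 8, span 1
hull edge (i=1, c=5) to (i=2, c=-6): slope -11, span 1
Factored form: p(x) = -6 ⊗ (x ⊕ (-8)) ⊗ (x ⊕ 11)
Answer: roots = -8 (mult 1), 11 (mult 1)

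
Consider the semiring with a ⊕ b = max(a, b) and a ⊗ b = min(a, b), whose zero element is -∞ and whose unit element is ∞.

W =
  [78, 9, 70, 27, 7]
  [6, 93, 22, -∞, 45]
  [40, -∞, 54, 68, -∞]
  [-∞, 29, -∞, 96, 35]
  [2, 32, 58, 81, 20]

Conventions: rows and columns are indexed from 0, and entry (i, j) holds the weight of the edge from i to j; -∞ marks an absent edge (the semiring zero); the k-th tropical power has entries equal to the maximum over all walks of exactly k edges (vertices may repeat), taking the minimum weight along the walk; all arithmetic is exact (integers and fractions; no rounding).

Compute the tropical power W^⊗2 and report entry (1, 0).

W^⊗2:
  [78, 27, 70, 68, 27]
  [22, 93, 45, 45, 45]
  [40, 29, 54, 68, 35]
  [6, 32, 35, 96, 35]
  [40, 32, 54, 81, 35]
Key observation: the optimum is the walk 1->2->0, with weight 22 min 40 = 22.
Optimal value attained by: walk 1->2->0.
Answer: (W^⊗2)[1][0] = 22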